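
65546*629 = 41228434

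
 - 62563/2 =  - 62563/2 = - 31281.50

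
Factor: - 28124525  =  -5^2*11^1*13^1*7867^1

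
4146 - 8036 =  - 3890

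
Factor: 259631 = 259631^1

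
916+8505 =9421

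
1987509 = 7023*283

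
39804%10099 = 9507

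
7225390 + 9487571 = 16712961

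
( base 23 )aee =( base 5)140001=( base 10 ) 5626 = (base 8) 12772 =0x15fa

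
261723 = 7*37389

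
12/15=4/5 = 0.80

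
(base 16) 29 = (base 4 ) 221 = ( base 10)41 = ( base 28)1d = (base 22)1J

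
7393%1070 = 973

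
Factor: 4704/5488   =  6/7 = 2^1*3^1*7^( - 1 )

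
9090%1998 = 1098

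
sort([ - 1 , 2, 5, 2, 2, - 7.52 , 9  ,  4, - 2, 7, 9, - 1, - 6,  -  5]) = [ - 7.52, - 6,- 5, - 2, - 1, - 1, 2, 2, 2 , 4,5,7, 9, 9]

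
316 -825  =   - 509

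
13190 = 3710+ 9480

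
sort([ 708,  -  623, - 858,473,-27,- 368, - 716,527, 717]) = [ - 858,-716, - 623,-368 ,-27, 473, 527, 708 , 717 ]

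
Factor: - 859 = -859^1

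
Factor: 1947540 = 2^2*3^1*5^1*7^1 * 4637^1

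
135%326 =135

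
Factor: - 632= - 2^3*79^1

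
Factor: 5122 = 2^1 * 13^1 * 197^1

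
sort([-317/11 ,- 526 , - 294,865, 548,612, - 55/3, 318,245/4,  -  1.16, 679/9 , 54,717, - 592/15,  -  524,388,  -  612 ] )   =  [- 612, - 526, - 524,-294,- 592/15 , - 317/11,-55/3, - 1.16,54,245/4,  679/9,318,388, 548,612,717,865]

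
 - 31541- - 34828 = 3287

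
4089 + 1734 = 5823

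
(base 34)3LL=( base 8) 10153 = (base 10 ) 4203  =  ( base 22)8f1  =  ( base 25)6I3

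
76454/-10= - 7646  +  3/5 = - 7645.40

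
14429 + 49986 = 64415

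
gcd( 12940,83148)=4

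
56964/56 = 1017 + 3/14= 1017.21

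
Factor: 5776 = 2^4*19^2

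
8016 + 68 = 8084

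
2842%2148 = 694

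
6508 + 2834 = 9342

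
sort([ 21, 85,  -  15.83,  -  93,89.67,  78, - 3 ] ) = [ - 93, - 15.83,-3 , 21,78,85,  89.67]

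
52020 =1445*36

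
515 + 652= 1167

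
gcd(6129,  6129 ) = 6129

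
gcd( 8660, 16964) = 4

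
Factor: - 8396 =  - 2^2 * 2099^1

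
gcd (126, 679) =7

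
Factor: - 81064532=-2^2*3187^1*6359^1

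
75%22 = 9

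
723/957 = 241/319 =0.76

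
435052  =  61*7132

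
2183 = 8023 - 5840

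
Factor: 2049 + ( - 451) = 2^1*17^1*47^1 = 1598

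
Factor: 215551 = 7^2*  53^1*83^1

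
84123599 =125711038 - 41587439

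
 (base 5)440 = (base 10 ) 120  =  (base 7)231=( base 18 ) 6C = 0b1111000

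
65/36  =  1+29/36 = 1.81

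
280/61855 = 56/12371 = 0.00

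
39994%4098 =3112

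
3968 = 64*62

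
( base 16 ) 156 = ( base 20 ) h2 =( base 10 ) 342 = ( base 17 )132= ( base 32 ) AM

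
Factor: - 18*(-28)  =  504 = 2^3*3^2*7^1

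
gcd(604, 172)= 4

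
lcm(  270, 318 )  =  14310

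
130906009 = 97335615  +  33570394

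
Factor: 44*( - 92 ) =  - 2^4*11^1*23^1 = - 4048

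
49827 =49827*1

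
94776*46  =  4359696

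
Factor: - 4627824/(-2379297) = 2^4*67^1*1439^1*793099^( - 1) = 1542608/793099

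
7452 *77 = 573804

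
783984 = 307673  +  476311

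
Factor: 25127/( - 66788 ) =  - 2^( - 2)*59^( - 1) * 283^( - 1 )*25127^1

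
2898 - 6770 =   -  3872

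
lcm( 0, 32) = 0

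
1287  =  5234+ -3947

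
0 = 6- 6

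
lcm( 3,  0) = 0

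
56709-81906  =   - 25197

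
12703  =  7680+5023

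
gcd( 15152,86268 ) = 4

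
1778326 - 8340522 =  - 6562196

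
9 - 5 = 4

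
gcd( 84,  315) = 21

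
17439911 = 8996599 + 8443312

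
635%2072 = 635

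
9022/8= 4511/4=1127.75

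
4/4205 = 4/4205=0.00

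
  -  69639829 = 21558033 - 91197862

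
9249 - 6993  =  2256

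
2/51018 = 1/25509 = 0.00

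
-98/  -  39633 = 98/39633 = 0.00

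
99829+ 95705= 195534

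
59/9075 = 59/9075 =0.01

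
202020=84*2405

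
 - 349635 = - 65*5379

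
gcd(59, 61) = 1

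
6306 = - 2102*( - 3)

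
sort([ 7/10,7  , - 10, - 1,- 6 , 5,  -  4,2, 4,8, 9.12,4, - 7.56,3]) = [ - 10, - 7.56, - 6, - 4, - 1 , 7/10, 2,3,4,4,5, 7, 8,9.12]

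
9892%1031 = 613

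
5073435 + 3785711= 8859146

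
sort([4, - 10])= [ - 10,4]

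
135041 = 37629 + 97412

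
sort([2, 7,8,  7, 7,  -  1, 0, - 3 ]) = [ - 3,-1 , 0, 2 , 7,  7, 7, 8 ] 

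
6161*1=6161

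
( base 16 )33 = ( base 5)201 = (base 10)51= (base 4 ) 303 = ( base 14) 39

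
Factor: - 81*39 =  - 3159 = - 3^5*13^1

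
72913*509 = 37112717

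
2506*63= 157878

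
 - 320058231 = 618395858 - 938454089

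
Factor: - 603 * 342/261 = -22914/29 = -  2^1*3^2*19^1*29^( - 1)*67^1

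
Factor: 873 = 3^2*97^1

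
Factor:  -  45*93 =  - 4185 = - 3^3*5^1*31^1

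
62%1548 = 62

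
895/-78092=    - 1 + 77197/78092 = - 0.01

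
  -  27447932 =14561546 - 42009478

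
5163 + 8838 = 14001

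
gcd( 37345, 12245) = 5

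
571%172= 55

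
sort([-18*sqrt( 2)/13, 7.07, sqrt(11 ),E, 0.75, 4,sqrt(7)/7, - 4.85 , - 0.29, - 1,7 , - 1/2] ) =[- 4.85, - 18*sqrt(2) /13, - 1, - 1/2,  -  0.29,sqrt( 7)/7 , 0.75,E, sqrt( 11),4,7 , 7.07 ] 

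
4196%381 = 5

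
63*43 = 2709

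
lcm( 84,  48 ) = 336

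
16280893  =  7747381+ 8533512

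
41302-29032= 12270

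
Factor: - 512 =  -2^9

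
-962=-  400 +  - 562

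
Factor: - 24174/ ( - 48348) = 1/2 =2^( - 1)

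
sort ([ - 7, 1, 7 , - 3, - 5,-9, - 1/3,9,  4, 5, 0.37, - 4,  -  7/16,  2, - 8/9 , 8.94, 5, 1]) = [ - 9, - 7, - 5,  -  4, - 3, - 8/9, - 7/16, - 1/3, 0.37, 1, 1, 2, 4, 5, 5, 7,  8.94,9 ] 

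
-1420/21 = -68 + 8/21 = -67.62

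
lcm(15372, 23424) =491904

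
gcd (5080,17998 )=2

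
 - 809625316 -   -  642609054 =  - 167016262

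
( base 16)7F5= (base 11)1592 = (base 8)3765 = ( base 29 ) 2C7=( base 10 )2037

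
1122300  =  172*6525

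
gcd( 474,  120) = 6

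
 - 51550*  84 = - 4330200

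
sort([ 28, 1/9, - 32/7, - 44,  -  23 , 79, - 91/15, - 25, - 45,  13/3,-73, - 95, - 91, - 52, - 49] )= [ - 95, - 91,  -  73, - 52, - 49, - 45,-44, - 25, - 23, - 91/15, - 32/7,1/9,13/3,28,79 ]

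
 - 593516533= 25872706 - 619389239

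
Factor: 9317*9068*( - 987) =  - 2^2*3^1*7^2 * 11^3 * 47^1*2267^1 = - 83388230772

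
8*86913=695304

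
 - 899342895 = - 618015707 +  - 281327188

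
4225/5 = 845 =845.00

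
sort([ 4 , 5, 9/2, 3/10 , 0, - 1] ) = [ - 1,0, 3/10,4, 9/2,5 ] 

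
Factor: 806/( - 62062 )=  - 7^(-1)*11^( - 1) = -1/77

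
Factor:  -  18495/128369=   -  135/937=- 3^3*5^1*937^(-1)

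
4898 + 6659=11557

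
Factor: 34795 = 5^1*6959^1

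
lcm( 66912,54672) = 4483104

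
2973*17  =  50541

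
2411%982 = 447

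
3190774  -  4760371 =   -  1569597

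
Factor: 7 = 7^1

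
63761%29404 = 4953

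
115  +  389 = 504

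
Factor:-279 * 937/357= - 3^1*7^( - 1 )  *  17^ (-1) * 31^1*937^1 = - 87141/119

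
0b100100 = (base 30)16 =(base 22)1E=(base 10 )36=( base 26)1A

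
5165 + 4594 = 9759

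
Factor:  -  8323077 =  - 3^1*7^1*307^1*1291^1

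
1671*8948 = 14952108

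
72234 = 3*24078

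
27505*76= 2090380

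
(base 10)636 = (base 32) JS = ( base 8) 1174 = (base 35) I6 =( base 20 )1bg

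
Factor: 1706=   2^1 * 853^1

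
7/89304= 7/89304  =  0.00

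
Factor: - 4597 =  - 4597^1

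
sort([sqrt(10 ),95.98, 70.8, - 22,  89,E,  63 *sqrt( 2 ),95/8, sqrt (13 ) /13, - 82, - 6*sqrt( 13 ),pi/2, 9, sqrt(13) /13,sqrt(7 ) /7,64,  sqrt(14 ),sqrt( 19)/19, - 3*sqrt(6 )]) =[ - 82, - 22, - 6*sqrt(13), -3 * sqrt( 6 ), sqrt(19)/19 , sqrt(13) /13 , sqrt (13)/13,sqrt(7) /7,pi/2,E, sqrt( 10),  sqrt( 14),9,95/8, 64,70.8,89,63*sqrt(2), 95.98] 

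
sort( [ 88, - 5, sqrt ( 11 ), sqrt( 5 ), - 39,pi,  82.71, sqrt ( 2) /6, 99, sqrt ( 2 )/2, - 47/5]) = [ - 39, - 47/5,  -  5, sqrt( 2)/6, sqrt(2 ) /2 , sqrt(5), pi,sqrt( 11), 82.71, 88 , 99] 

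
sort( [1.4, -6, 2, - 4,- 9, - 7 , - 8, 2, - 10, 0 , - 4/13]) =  [ - 10, - 9, - 8, - 7,-6,-4, - 4/13  ,  0,  1.4,  2,2]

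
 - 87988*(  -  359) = 31587692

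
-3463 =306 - 3769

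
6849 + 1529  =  8378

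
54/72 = 3/4 = 0.75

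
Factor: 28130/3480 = 2^( - 2 )*3^(-1 )*97^1 = 97/12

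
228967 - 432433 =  - 203466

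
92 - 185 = -93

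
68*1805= 122740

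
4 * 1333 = 5332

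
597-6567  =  -5970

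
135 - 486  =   - 351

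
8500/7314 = 1 + 593/3657 = 1.16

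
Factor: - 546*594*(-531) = 172216044 =2^2*3^6*7^1*11^1*13^1*59^1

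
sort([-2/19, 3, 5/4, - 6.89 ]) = [  -  6.89, - 2/19,5/4, 3 ]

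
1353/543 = 451/181 =2.49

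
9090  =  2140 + 6950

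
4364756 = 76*57431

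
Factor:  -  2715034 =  - 2^1  *7^1 * 89^1*2179^1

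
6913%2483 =1947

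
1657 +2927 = 4584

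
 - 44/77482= - 1 + 38719/38741 = -  0.00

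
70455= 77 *915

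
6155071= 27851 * 221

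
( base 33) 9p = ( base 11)273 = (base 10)322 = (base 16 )142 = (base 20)G2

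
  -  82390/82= - 1005 + 10/41 =- 1004.76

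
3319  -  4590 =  - 1271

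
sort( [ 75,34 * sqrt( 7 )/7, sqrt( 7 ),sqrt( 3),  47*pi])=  [sqrt( 3), sqrt( 7),  34*sqrt( 7 )/7,  75, 47*pi] 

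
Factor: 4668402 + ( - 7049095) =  - 7^1*181^1*1879^1 = - 2380693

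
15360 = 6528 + 8832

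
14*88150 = 1234100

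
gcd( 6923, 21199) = 43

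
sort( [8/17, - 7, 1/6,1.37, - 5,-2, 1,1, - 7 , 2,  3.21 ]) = [ - 7,-7 , - 5, - 2, 1/6,8/17, 1, 1, 1.37, 2, 3.21 ]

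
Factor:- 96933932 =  - 2^2*17^1 *37^1 * 59^1*653^1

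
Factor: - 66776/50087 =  - 2^3 * 17^1 * 491^1* 50087^( - 1)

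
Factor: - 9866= - 2^1*4933^1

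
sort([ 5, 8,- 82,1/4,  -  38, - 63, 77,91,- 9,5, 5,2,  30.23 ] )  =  [ - 82,  -  63,  -  38,  -  9,1/4,2,5, 5, 5,8,30.23, 77,91 ]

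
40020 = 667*60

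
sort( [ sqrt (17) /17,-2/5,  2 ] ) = [ - 2/5, sqrt( 17 ) /17, 2] 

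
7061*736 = 5196896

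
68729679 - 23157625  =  45572054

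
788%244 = 56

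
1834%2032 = 1834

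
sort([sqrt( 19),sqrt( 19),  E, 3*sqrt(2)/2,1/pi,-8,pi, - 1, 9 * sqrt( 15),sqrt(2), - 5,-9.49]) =[-9.49,-8, - 5,-1, 1/pi, sqrt ( 2), 3*sqrt( 2)/2,E, pi, sqrt( 19),sqrt( 19 ),9*sqrt( 15) ] 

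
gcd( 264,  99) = 33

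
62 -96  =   - 34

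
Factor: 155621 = 155621^1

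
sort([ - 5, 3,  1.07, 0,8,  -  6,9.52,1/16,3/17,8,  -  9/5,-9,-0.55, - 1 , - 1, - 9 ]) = [ - 9,-9, - 6, - 5, - 9/5,-1,-1, - 0.55,0,1/16,3/17,  1.07,3, 8,8,  9.52 ]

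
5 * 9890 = 49450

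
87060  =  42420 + 44640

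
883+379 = 1262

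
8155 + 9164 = 17319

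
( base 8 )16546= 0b1110101100110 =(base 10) 7526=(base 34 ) 6hc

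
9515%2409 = 2288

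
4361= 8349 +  - 3988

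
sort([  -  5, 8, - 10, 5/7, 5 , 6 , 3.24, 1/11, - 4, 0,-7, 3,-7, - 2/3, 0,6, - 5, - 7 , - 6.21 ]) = [ - 10, - 7, - 7,  -  7, - 6.21, - 5, - 5, - 4, - 2/3, 0, 0, 1/11, 5/7,3,  3.24,5, 6,6, 8 ] 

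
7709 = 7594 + 115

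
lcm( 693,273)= 9009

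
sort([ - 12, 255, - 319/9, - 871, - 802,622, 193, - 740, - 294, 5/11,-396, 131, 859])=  [ - 871, - 802,-740, - 396,-294, - 319/9, - 12, 5/11,  131, 193, 255, 622, 859 ] 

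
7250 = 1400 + 5850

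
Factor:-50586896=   -  2^4 * 3161681^1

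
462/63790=231/31895 = 0.01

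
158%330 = 158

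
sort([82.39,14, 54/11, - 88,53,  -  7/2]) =[  -  88, - 7/2, 54/11,14,53,82.39 ]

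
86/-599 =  - 1 + 513/599 = - 0.14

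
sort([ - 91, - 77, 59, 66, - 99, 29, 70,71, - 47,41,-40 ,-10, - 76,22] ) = [ - 99, -91, - 77, - 76,  -  47,  -  40, - 10,22,29,41,59,66,70 , 71] 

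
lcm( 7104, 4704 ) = 348096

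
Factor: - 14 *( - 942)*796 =10497648 = 2^4*3^1*7^1*157^1*199^1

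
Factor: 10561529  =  11^1*960139^1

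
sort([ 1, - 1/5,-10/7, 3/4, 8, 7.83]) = [-10/7, - 1/5,3/4, 1, 7.83,  8 ] 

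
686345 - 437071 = 249274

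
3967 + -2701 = 1266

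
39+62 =101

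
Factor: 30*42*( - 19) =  - 2^2*3^2*5^1*7^1*19^1  =  -23940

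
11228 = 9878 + 1350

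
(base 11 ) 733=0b1101110011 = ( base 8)1563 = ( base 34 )PX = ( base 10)883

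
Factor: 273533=13^1*53^1 * 397^1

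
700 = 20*35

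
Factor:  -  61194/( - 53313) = 2^1*7^1 * 13^( - 1)* 31^1 * 47^1 * 1367^( - 1)  =  20398/17771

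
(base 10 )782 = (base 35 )mc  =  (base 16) 30e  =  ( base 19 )233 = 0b1100001110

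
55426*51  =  2826726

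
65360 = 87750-22390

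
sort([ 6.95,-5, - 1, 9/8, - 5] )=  [ - 5,-5,-1 , 9/8,6.95]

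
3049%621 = 565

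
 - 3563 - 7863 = -11426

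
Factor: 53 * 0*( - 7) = 0  =  0^1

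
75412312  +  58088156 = 133500468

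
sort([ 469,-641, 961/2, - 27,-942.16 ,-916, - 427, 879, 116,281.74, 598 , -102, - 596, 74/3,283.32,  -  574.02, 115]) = [-942.16,-916, - 641, - 596, - 574.02, - 427, - 102, - 27, 74/3, 115, 116, 281.74,  283.32,469,961/2, 598 , 879]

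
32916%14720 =3476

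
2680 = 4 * 670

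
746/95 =746/95 = 7.85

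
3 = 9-6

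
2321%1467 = 854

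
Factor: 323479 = 13^1*149^1*167^1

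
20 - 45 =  - 25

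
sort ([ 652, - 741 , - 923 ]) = [  -  923, - 741,652]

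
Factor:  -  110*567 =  - 2^1*3^4*5^1*7^1*11^1 =- 62370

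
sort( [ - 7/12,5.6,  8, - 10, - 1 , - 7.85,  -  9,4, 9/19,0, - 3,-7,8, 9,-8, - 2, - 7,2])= [ - 10, - 9, - 8,-7.85, - 7, - 7, - 3,-2,-1 , - 7/12, 0, 9/19,  2 , 4, 5.6, 8, 8, 9 ] 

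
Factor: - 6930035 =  - 5^1*7^1*389^1 * 509^1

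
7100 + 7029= 14129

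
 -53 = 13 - 66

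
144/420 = 12/35 = 0.34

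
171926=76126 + 95800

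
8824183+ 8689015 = 17513198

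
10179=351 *29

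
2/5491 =2/5491  =  0.00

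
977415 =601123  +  376292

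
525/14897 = 525/14897 = 0.04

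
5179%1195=399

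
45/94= 45/94 = 0.48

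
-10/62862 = -1+31426/31431  =  -0.00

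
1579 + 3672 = 5251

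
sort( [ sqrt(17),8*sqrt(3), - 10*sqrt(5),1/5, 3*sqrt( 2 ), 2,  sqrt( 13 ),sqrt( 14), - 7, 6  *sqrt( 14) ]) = [-10*sqrt( 5),-7,1/5,2, sqrt( 13),sqrt (14), sqrt( 17),3*sqrt( 2),8  *sqrt( 3 ), 6*sqrt ( 14 ) ] 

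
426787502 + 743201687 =1169989189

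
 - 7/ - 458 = 7/458=0.02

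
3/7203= 1/2401 = 0.00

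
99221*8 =793768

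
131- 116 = 15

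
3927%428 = 75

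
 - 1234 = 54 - 1288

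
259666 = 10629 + 249037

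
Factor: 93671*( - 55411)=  - 47^1*1993^1*55411^1=- 5190403781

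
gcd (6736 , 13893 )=421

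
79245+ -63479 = 15766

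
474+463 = 937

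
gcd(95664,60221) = 1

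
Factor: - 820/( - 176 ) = 205/44 = 2^( - 2)*5^1*11^(  -  1)*41^1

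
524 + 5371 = 5895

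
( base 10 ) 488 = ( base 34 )ec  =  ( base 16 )1E8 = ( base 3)200002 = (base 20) 148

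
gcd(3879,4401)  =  9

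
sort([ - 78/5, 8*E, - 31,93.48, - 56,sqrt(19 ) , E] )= [ - 56, - 31 , - 78/5, E, sqrt( 19),8*E,93.48]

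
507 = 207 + 300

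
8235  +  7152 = 15387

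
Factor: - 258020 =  - 2^2*5^1*7^1 * 19^1 * 97^1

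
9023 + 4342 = 13365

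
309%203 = 106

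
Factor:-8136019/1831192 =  - 2^( - 3 )*11^( - 1 )*137^1 * 20809^( - 1 )*59387^1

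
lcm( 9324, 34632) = 242424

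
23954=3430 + 20524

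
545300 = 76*7175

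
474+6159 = 6633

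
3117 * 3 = 9351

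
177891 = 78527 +99364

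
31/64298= 31/64298 = 0.00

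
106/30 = 53/15 = 3.53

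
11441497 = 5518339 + 5923158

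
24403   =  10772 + 13631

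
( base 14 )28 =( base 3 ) 1100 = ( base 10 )36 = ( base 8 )44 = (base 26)1A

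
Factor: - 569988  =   - 2^2*3^2*71^1*223^1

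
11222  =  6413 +4809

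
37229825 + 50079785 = 87309610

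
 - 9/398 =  - 1 + 389/398 = - 0.02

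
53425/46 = 1161 + 19/46 = 1161.41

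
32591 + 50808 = 83399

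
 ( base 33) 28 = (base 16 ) 4A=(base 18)42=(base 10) 74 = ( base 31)2C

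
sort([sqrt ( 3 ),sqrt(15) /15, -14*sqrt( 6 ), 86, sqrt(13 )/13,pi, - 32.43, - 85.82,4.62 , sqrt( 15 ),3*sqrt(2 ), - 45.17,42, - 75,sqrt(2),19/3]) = [ - 85.82, - 75,-45.17, - 14*sqrt(6 ),- 32.43,sqrt( 15) /15,sqrt(13)/13 , sqrt ( 2 ) , sqrt(3 ),  pi,sqrt ( 15 ),3*sqrt(2), 4.62,19/3, 42,86]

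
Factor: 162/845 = 2^1*3^4*5^ (- 1 )*13^(-2 ) 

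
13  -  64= - 51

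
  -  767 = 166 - 933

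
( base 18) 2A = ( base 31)1f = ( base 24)1m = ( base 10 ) 46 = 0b101110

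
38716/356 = 9679/89=108.75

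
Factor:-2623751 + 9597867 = 2^2*1743529^1 = 6974116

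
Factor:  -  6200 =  - 2^3 * 5^2*31^1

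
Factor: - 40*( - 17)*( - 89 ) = -2^3*5^1*17^1*89^1 = - 60520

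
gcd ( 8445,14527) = 1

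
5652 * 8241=46578132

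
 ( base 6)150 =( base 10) 66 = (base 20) 36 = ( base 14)4A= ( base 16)42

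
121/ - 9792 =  - 1+ 9671/9792 = - 0.01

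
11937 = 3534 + 8403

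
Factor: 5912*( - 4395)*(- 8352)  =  217012020480 = 2^8 *3^3 * 5^1*29^1*293^1* 739^1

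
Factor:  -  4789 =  - 4789^1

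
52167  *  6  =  313002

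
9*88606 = 797454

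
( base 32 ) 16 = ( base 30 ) 18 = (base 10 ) 38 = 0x26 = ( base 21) 1h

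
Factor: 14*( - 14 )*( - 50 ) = 9800 = 2^3*5^2*7^2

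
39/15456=13/5152 = 0.00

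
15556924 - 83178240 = -67621316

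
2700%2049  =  651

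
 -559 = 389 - 948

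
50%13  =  11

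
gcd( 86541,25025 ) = 91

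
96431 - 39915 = 56516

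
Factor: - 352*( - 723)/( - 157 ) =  - 2^5*3^1*11^1*157^( - 1 )* 241^1 = - 254496/157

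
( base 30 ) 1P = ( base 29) 1q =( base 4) 313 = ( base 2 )110111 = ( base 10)55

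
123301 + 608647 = 731948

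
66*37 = 2442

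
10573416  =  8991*1176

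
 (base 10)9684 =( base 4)2113110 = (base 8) 22724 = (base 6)112500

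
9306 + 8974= 18280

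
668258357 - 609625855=58632502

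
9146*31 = 283526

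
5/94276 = 5/94276= 0.00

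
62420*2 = 124840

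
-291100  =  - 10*29110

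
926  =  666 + 260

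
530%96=50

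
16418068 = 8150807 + 8267261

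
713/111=6 + 47/111 = 6.42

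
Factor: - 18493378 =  - 2^1*41^1*225529^1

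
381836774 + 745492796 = 1127329570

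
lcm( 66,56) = 1848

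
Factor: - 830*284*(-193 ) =2^3*5^1*71^1*83^1 * 193^1   =  45493960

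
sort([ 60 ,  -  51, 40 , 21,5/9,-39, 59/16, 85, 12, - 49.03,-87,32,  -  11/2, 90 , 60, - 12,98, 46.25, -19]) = [-87, - 51,-49.03, - 39, - 19, - 12 , - 11/2 , 5/9,  59/16, 12,21,32, 40, 46.25, 60, 60, 85,  90 , 98]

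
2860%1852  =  1008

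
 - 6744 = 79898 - 86642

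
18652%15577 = 3075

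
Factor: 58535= 5^1 * 23^1* 509^1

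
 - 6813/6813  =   - 1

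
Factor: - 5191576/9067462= - 2595788/4533731 = -2^2*13^1*79^( - 1)*49919^1 * 57389^ ( - 1) 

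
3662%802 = 454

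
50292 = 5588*9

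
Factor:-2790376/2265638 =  - 1395188/1132819 = - 2^2*23^ ( -1)*569^1*613^1*49253^(-1)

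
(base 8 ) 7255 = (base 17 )D00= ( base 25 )607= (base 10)3757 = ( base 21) 8aj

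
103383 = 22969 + 80414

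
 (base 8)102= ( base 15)46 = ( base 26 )2e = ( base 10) 66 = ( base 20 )36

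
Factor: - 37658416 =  - 2^4*2353651^1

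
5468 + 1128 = 6596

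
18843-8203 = 10640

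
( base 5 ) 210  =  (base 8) 67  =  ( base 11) 50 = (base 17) 34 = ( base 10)55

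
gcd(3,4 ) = 1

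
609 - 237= 372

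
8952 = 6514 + 2438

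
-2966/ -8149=2966/8149 = 0.36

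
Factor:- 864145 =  - 5^1*172829^1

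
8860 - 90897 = - 82037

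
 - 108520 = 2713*(- 40 )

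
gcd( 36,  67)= 1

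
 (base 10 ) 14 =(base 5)24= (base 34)E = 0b1110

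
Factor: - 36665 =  - 5^1 * 7333^1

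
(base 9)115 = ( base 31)32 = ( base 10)95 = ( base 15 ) 65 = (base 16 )5f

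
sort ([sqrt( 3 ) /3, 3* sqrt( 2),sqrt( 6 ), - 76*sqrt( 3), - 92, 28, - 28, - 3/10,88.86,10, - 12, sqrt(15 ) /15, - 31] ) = [ - 76*sqrt(3), - 92, - 31, - 28, -12, - 3/10, sqrt(15)/15, sqrt( 3)/3, sqrt( 6),3*sqrt( 2), 10, 28, 88.86 ]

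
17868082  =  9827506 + 8040576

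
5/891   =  5/891 = 0.01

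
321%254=67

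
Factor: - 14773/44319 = - 3^( - 1) = -  1/3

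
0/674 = 0 = 0.00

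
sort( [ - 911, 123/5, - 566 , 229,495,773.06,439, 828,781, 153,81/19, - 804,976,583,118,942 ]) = [-911,-804, - 566,81/19,123/5, 118, 153,229,439,495,583,773.06, 781 , 828, 942 , 976]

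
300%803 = 300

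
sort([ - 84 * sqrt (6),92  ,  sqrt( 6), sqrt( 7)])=[ - 84*sqrt( 6 ),sqrt(6),sqrt( 7), 92]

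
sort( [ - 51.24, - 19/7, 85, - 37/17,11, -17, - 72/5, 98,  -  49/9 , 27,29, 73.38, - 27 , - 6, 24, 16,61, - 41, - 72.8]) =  [ - 72.8, - 51.24 ,  -  41,  -  27,-17,-72/5, - 6, - 49/9, - 19/7, - 37/17, 11, 16,  24,27, 29, 61,  73.38,  85,98] 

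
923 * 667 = 615641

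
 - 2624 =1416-4040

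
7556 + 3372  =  10928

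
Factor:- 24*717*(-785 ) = 2^3*3^2*5^1*157^1*239^1= 13508280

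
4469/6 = 744 + 5/6  =  744.83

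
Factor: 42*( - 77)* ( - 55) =2^1*3^1*5^1*7^2 * 11^2 = 177870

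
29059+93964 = 123023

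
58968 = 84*702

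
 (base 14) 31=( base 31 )1c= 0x2b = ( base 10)43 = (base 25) 1i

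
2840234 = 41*69274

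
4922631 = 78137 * 63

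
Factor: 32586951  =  3^1*397^1*27361^1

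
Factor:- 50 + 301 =251^1 = 251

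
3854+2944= 6798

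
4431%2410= 2021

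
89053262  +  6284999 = 95338261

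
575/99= 575/99 = 5.81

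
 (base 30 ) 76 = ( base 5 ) 1331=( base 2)11011000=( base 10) 216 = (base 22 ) 9I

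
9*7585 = 68265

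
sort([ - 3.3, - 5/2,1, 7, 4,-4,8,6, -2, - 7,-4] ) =[ - 7, - 4, - 4 , - 3.3, -5/2, - 2,1,4,6,7,8 ] 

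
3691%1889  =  1802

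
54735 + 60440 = 115175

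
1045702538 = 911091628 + 134610910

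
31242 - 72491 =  - 41249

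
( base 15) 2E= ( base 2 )101100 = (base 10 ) 44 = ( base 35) 19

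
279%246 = 33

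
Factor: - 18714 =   -  2^1*3^1 * 3119^1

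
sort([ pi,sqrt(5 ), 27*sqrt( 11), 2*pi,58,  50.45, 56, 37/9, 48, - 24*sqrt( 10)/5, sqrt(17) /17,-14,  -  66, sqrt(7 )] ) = [-66, - 24*sqrt( 10) /5,- 14, sqrt(17 ) /17, sqrt(5), sqrt(7), pi, 37/9, 2*pi, 48, 50.45, 56, 58,27*sqrt(11) ] 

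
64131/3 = 21377 = 21377.00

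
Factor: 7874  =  2^1 * 31^1*127^1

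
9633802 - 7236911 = 2396891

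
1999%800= 399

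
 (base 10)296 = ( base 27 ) aq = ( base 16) 128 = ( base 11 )24a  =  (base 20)eg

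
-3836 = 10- 3846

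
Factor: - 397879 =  - 19^1* 43^1*487^1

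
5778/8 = 722 + 1/4 =722.25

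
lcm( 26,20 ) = 260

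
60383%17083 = 9134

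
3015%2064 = 951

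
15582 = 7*2226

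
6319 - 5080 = 1239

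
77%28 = 21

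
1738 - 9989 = - 8251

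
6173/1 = 6173 = 6173.00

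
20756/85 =20756/85=244.19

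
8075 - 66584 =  -58509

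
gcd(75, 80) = 5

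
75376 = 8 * 9422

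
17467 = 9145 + 8322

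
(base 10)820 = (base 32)PK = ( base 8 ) 1464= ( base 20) 210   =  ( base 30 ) ra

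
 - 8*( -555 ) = 4440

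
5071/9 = 5071/9 = 563.44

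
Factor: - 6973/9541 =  - 7^(-1 )*19^1*29^( - 1)*47^( - 1)*367^1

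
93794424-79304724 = 14489700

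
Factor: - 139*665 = -5^1*7^1 * 19^1*139^1 = - 92435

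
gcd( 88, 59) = 1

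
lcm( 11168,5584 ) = 11168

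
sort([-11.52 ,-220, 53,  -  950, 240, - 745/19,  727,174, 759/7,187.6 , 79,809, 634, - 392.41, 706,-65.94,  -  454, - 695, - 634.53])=[ - 950, - 695,-634.53,  -  454, - 392.41, - 220,-65.94,-745/19,- 11.52, 53, 79,  759/7 , 174, 187.6,240, 634, 706, 727,809 ] 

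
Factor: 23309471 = 83^1*280837^1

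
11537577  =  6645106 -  - 4892471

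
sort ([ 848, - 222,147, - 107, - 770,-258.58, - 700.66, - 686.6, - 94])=[ - 770, - 700.66, - 686.6, - 258.58, - 222 , - 107,-94,147,848]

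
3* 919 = 2757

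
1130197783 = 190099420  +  940098363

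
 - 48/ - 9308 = 12/2327=0.01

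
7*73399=513793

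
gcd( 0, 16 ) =16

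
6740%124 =44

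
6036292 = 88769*68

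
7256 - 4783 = 2473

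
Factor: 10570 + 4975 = 15545=5^1  *  3109^1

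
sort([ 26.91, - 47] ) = [ - 47, 26.91 ]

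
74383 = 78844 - 4461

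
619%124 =123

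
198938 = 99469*2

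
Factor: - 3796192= - 2^5 * 97^1 * 1223^1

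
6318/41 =6318/41  =  154.10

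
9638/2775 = 3 + 1313/2775 = 3.47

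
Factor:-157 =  - 157^1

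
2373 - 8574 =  - 6201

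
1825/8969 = 1825/8969 = 0.20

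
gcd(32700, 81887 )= 1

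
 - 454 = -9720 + 9266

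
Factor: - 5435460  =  -2^2 * 3^2 * 5^1*30197^1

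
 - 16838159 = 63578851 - 80417010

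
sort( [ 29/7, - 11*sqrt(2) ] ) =[ - 11*sqrt( 2),29/7 ]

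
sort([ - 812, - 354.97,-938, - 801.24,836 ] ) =[  -  938,-812, -801.24, - 354.97, 836 ]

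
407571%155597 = 96377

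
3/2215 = 3/2215 = 0.00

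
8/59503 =8/59503 = 0.00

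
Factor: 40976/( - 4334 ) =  - 104/11 =- 2^3 *11^ (-1) * 13^1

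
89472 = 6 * 14912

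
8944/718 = 12 + 164/359= 12.46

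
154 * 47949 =7384146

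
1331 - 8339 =-7008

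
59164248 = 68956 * 858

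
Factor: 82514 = 2^1*41257^1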